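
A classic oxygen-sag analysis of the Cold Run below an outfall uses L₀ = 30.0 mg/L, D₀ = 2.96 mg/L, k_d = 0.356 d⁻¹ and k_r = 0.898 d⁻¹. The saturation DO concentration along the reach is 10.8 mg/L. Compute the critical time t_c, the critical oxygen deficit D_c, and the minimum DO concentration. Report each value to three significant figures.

t_c ≈ 1.41 d; D_c ≈ 7.21 mg/L; min DO ≈ 3.59 mg/L

With k_r/k_d = 2.522 and 1 − D₀(k_r−k_d)/(k_d L₀) = 0.8498,
t_c = ln(2.522 × 0.8498) / (0.898 − 0.356) = ln(2.144) / 0.5420 = 0.7625/0.5420 = 1.407 d.
D_c = (k_d/k_r) L₀ e^(−k_d t_c) = (0.356/0.898) × 30.0 × e^(−0.356×1.407) = 0.3964 × 30.0 × 0.6060 = 7.208 mg/L.
Minimum DO = C_s − D_c = 10.8 − 7.208 = 3.592 mg/L.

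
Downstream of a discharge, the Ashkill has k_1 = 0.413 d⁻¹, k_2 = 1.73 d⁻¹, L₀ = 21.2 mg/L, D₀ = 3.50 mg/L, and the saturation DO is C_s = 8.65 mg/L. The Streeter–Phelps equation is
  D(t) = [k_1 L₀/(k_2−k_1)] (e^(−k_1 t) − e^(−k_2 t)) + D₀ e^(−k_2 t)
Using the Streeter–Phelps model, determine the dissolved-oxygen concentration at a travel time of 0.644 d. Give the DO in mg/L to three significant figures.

DO ≈ 4.59 mg/L

k_1 L₀/(k_2−k_1) = 0.413×21.2/(1.73−0.413) = 8.756/1.317 = 6.648 mg/L.
e^(−k_1 t) = e^(−0.413×0.6440) = 0.7665; e^(−k_2 t) = e^(−1.73×0.6440) = 0.3282.
D = 6.648 × (0.7665 − 0.3282) + 3.50 × 0.3282 = 2.914 + 1.149 = 4.062 mg/L.
DO = C_s − D = 8.65 − 4.062 = 4.588 mg/L.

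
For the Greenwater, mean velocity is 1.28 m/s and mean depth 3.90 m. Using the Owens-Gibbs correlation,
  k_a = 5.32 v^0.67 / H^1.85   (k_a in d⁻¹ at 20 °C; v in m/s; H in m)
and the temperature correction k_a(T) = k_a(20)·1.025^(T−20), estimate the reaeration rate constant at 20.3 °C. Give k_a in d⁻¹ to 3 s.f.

k_a ≈ 0.510 d⁻¹

k_a(20) = 5.32 × 1.28^0.67 / 3.90^1.85 = 5.32 × 1.180 / 12.40 = 0.5061 d⁻¹.
k_a(20.3) = 0.5061 × 1.025^(20.3−20) = 0.5061 × 1.007 = 0.5099 d⁻¹.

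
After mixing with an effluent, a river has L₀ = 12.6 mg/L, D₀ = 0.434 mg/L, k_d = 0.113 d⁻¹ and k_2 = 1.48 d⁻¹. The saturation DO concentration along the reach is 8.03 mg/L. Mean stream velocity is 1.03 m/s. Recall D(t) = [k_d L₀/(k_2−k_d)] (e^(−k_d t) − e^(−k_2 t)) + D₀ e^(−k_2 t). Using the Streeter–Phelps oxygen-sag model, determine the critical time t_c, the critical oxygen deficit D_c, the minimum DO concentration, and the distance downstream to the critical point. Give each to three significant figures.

t_c ≈ 1.49 d; D_c ≈ 0.813 mg/L; min DO ≈ 7.22 mg/L; x_c ≈ 132 km

t_c = [1/(k_2−k_d)] ln[(k_2/k_d)(1 − D₀(k_2−k_d)/(k_d L₀))]
= [1/(1.48−0.113)] ln[(1.48/0.113)(1 − 0.434×1.367/(0.113×12.6))]
= (1/1.367) ln[13.10 × 0.5833] = 0.7315 × ln(7.640) = 0.7315 × 2.033 = 1.487 d.
D_c = (k_d/k_2) L₀ e^(−k_d t_c) = (0.113/1.48) × 12.6 × e^(−0.113×1.487) = 0.07635 × 12.6 × 0.8453 = 0.8132 mg/L.
Minimum DO = C_s − D_c = 8.03 − 0.8132 = 7.217 mg/L.
x_c = v t_c = 1.03 m/s × 1.487 d × 86400 s/d = 132400 m ≈ 132 km.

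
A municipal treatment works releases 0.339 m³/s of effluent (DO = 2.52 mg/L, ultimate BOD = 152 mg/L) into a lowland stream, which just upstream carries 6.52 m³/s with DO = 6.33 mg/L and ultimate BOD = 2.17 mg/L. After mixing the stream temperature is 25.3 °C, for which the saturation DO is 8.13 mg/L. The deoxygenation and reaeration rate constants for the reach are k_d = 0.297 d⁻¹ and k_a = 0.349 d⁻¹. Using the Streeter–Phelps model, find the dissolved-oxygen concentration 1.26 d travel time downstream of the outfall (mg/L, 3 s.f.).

DO ≈ 4.46 mg/L

Mixed DO = (6.52×6.33 + 0.339×2.52)/(6.52+0.339) = 42.13/6.859 = 6.142 mg/L.
Mixed L₀ = (6.52×2.17 + 0.339×152)/(6.859) = 65.68/6.859 = 9.575 mg/L.
Initial deficit D₀ = C_s − DO₀ = 8.13 − 6.142 = 1.988 mg/L.
D(1.26) = [0.297×9.575/(0.349−0.297)](e^(−0.297×1.26) − e^(−0.349×1.26)) + 1.988 e^(−0.349×1.26)
= 54.69 × (0.6878 − 0.6442) + 1.988 × 0.6442 = 3.667 mg/L.
DO = 8.13 − 3.667 = 4.463 mg/L.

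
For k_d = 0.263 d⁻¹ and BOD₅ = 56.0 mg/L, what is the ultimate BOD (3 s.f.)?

L₀ ≈ 76.6 mg/L

BOD₅ = L₀(1 − e^(−5k_d)) ⇒ L₀ = BOD₅ / (1 − e^(−5×0.263))
= 56.0 / (1 − 0.2685) = 56.0 / 0.7315 = 76.55 mg/L.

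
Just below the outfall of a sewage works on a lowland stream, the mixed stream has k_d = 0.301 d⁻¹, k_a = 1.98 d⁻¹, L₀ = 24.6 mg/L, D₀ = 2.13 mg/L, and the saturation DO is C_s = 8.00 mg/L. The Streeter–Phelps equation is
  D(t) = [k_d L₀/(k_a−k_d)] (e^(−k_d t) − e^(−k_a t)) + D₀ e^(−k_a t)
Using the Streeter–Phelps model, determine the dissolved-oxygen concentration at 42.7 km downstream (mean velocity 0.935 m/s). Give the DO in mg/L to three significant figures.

DO ≈ 5.04 mg/L

Travel time t = x/v = 42.7 km / (0.935 m/s) = 42700 m / 0.935 m/s = 45670 s = 0.5286 d.
k_d L₀/(k_a−k_d) = 0.301×24.6/(1.98−0.301) = 7.405/1.679 = 4.410 mg/L.
e^(−k_d t) = e^(−0.301×0.5286) = 0.8529; e^(−k_a t) = e^(−1.98×0.5286) = 0.3511.
D = 4.410 × (0.8529 − 0.3511) + 2.13 × 0.3511 = 2.213 + 0.7479 = 2.961 mg/L.
DO = C_s − D = 8.00 − 2.961 = 5.039 mg/L.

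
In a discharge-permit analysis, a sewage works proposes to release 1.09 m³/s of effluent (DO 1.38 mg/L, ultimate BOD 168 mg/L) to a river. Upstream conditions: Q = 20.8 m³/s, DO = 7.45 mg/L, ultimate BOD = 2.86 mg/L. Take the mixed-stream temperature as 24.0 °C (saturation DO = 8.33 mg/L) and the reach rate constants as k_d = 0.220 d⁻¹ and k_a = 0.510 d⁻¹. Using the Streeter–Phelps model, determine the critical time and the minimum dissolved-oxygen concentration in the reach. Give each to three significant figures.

t_c ≈ 2.38 d; minimum DO ≈ 5.50 mg/L

Mixed DO = (20.8×7.45 + 1.09×1.38)/(20.8+1.09) = 156.5/21.89 = 7.148 mg/L.
Mixed L₀ = (20.8×2.86 + 1.09×168)/(21.89) = 242.6/21.89 = 11.08 mg/L.
Initial deficit D₀ = C_s − DO₀ = 8.33 − 7.148 = 1.182 mg/L.
t_c = (1/0.2900) ln[(0.510/0.220)(1 − 1.182×0.2900/(0.220×11.08))] = 3.448 × ln(1.992) = 2.377 d.
D_c = (0.220/0.510) × 11.08 × e^(−0.220×2.377) = 0.4314 × 11.08 × 0.5928 = 2.834 mg/L.
Minimum DO = 8.33 − 2.834 = 5.496 mg/L.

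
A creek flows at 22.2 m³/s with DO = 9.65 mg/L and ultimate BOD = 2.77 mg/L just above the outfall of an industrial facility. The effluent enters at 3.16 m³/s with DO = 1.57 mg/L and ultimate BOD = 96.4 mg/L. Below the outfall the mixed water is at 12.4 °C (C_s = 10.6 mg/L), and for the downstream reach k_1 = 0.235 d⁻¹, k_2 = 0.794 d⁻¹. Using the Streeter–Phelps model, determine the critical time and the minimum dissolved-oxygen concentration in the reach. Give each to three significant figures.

Mixed DO = (22.2×9.65 + 3.16×1.57)/(22.2+3.16) = 219.2/25.36 = 8.643 mg/L.
Mixed L₀ = (22.2×2.77 + 3.16×96.4)/(25.36) = 366.1/25.36 = 14.44 mg/L.
Initial deficit D₀ = C_s − DO₀ = 10.6 − 8.643 = 1.957 mg/L.
t_c = (1/0.5590) ln[(0.794/0.235)(1 − 1.957×0.5590/(0.235×14.44))] = 1.789 × ln(2.289) = 1.482 d.
D_c = (0.235/0.794) × 14.44 × e^(−0.235×1.482) = 0.2960 × 14.44 × 0.7060 = 3.016 mg/L.
Minimum DO = 10.6 − 3.016 = 7.584 mg/L.

t_c ≈ 1.48 d; minimum DO ≈ 7.58 mg/L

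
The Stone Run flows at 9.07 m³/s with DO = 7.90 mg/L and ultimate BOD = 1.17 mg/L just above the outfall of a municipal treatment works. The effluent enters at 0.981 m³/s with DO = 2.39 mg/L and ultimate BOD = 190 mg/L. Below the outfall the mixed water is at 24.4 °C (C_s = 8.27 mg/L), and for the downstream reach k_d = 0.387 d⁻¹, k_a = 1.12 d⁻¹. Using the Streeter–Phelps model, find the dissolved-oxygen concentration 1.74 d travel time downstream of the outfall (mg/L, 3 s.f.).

Mixed DO = (9.07×7.90 + 0.981×2.39)/(9.07+0.981) = 74.00/10.05 = 7.362 mg/L.
Mixed L₀ = (9.07×1.17 + 0.981×190)/(10.05) = 197.0/10.05 = 19.60 mg/L.
Initial deficit D₀ = C_s − DO₀ = 8.27 − 7.362 = 0.9078 mg/L.
D(1.74) = [0.387×19.60/(1.12−0.387)](e^(−0.387×1.74) − e^(−1.12×1.74)) + 0.9078 e^(−1.12×1.74)
= 10.35 × (0.5100 − 0.1424) + 0.9078 × 0.1424 = 3.933 mg/L.
DO = 8.27 − 3.933 = 4.337 mg/L.

DO ≈ 4.34 mg/L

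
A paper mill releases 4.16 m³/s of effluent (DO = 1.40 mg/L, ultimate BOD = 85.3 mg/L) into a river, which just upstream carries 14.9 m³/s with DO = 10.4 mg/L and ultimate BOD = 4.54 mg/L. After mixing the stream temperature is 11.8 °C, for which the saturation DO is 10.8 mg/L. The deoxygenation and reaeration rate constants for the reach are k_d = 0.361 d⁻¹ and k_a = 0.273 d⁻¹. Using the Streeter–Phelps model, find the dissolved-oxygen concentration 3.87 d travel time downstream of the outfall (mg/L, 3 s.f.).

Mixed DO = (14.9×10.4 + 4.16×1.40)/(14.9+4.16) = 160.8/19.06 = 8.436 mg/L.
Mixed L₀ = (14.9×4.54 + 4.16×85.3)/(19.06) = 422.5/19.06 = 22.17 mg/L.
Initial deficit D₀ = C_s − DO₀ = 10.8 − 8.436 = 2.364 mg/L.
D(3.87) = [0.361×22.17/(0.273−0.361)](e^(−0.361×3.87) − e^(−0.273×3.87)) + 2.364 e^(−0.273×3.87)
= -90.93 × (0.2473 − 0.3477) + 2.364 × 0.3477 = 9.947 mg/L.
DO = 10.8 − 9.947 = 0.8532 mg/L.

DO ≈ 0.853 mg/L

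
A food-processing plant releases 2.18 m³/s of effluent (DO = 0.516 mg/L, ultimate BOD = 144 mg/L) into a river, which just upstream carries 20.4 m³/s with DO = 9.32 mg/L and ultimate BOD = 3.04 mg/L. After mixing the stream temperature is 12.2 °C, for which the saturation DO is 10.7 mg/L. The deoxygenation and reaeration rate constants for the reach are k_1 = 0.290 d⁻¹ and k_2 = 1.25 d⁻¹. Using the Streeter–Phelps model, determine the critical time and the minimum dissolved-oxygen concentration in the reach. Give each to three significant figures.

t_c ≈ 0.912 d; minimum DO ≈ 7.73 mg/L

Mixed DO = (20.4×9.32 + 2.18×0.516)/(20.4+2.18) = 191.3/22.58 = 8.470 mg/L.
Mixed L₀ = (20.4×3.04 + 2.18×144)/(22.58) = 375.9/22.58 = 16.65 mg/L.
Initial deficit D₀ = C_s − DO₀ = 10.7 − 8.470 = 2.230 mg/L.
t_c = (1/0.9600) ln[(1.25/0.290)(1 − 2.230×0.9600/(0.290×16.65))] = 1.042 × ln(2.399) = 0.9116 d.
D_c = (0.290/1.25) × 16.65 × e^(−0.290×0.9116) = 0.2320 × 16.65 × 0.7677 = 2.965 mg/L.
Minimum DO = 10.7 − 2.965 = 7.735 mg/L.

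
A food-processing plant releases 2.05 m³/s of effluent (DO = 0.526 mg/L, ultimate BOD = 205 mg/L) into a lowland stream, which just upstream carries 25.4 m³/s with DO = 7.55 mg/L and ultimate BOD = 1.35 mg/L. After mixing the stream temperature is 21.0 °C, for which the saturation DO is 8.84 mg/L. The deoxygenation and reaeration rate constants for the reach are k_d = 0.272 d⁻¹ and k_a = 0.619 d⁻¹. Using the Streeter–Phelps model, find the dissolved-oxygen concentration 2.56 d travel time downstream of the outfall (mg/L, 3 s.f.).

DO ≈ 4.66 mg/L

Mixed DO = (25.4×7.55 + 2.05×0.526)/(25.4+2.05) = 192.8/27.45 = 7.025 mg/L.
Mixed L₀ = (25.4×1.35 + 2.05×205)/(27.45) = 454.5/27.45 = 16.56 mg/L.
Initial deficit D₀ = C_s − DO₀ = 8.84 − 7.025 = 1.815 mg/L.
D(2.56) = [0.272×16.56/(0.619−0.272)](e^(−0.272×2.56) − e^(−0.619×2.56)) + 1.815 e^(−0.619×2.56)
= 12.98 × (0.4984 − 0.2050) + 1.815 × 0.2050 = 4.180 mg/L.
DO = 8.84 − 4.180 = 4.660 mg/L.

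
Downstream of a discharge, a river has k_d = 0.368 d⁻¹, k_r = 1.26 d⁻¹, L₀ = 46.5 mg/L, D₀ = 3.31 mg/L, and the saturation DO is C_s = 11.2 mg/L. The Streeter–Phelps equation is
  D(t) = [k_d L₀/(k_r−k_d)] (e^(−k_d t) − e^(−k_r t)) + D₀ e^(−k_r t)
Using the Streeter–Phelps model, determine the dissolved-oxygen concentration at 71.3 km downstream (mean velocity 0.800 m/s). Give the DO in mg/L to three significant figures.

DO ≈ 2.40 mg/L

Travel time t = x/v = 71.3 km / (0.800 m/s) = 71300 m / 0.800 m/s = 89120 s = 1.032 d.
k_d L₀/(k_r−k_d) = 0.368×46.5/(1.26−0.368) = 17.11/0.8920 = 19.18 mg/L.
e^(−k_d t) = e^(−0.368×1.032) = 0.6841; e^(−k_r t) = e^(−1.26×1.032) = 0.2726.
D = 19.18 × (0.6841 − 0.2726) + 3.31 × 0.2726 = 7.895 + 0.9023 = 8.797 mg/L.
DO = C_s − D = 11.2 − 8.797 = 2.403 mg/L.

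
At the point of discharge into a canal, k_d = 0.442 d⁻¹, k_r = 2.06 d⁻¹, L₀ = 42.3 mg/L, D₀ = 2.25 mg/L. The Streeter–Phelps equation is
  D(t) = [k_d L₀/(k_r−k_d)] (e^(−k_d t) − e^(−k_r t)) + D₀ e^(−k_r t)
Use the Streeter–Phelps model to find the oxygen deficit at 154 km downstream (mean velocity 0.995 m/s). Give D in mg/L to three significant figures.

Travel time t = x/v = 154 km / (0.995 m/s) = 154000 m / 0.995 m/s = 154800 s = 1.791 d.
k_d L₀/(k_r−k_d) = 0.442×42.3/(2.06−0.442) = 18.70/1.618 = 11.56 mg/L.
e^(−k_d t) = e^(−0.442×1.791) = 0.4530; e^(−k_r t) = e^(−2.06×1.791) = 0.02497.
D = 11.56 × (0.4530 − 0.02497) + 2.25 × 0.02497 = 4.947 + 0.05618 = 5.003 mg/L.

D ≈ 5.00 mg/L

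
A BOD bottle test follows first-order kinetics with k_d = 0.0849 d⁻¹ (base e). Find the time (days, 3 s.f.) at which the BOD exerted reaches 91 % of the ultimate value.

t ≈ 28.4 d

y/L₀ = 1 − e^(−k_d t) = 0.91 ⇒ e^(−k_d t) = 0.0900
t = −ln(0.0900) / 0.0849 = 2.408 / 0.0849 = 28.36 d.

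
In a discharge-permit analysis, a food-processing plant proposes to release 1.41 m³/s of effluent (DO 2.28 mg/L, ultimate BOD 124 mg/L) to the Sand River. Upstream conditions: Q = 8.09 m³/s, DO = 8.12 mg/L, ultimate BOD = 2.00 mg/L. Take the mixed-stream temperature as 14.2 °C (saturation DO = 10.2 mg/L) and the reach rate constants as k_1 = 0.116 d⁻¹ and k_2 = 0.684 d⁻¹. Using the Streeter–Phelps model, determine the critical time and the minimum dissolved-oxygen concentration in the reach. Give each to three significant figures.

t_c ≈ 0.898 d; minimum DO ≈ 7.13 mg/L

Mixed DO = (8.09×8.12 + 1.41×2.28)/(8.09+1.41) = 68.91/9.500 = 7.253 mg/L.
Mixed L₀ = (8.09×2.00 + 1.41×124)/(9.500) = 191.0/9.500 = 20.11 mg/L.
Initial deficit D₀ = C_s − DO₀ = 10.2 − 7.253 = 2.947 mg/L.
t_c = (1/0.5680) ln[(0.684/0.116)(1 − 2.947×0.5680/(0.116×20.11))] = 1.761 × ln(1.665) = 0.8978 d.
D_c = (0.116/0.684) × 20.11 × e^(−0.116×0.8978) = 0.1696 × 20.11 × 0.9011 = 3.073 mg/L.
Minimum DO = 10.2 − 3.073 = 7.127 mg/L.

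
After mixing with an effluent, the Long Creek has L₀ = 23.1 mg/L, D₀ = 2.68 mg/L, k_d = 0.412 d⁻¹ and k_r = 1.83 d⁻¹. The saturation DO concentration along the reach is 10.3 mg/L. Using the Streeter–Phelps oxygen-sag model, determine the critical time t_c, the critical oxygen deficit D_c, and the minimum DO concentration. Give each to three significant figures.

t_c ≈ 0.692 d; D_c ≈ 3.91 mg/L; min DO ≈ 6.39 mg/L

At the critical point dD/dt = 0, so k_d L₀ e^(−k_d t) = k_r D. Substituting D(t) from the Streeter–Phelps equation and solving for t gives
t_c = ln[(k_r/k_d)(1 − D₀(k_r−k_d)/(k_d L₀))] / (k_r−k_d).
Here k_r−k_d = 1.418 d⁻¹ and 1 − D₀(k_r−k_d)/(k_d L₀) = 1 − 2.68×1.418/(0.412×23.1) = 0.6007, so
t_c = ln(4.442 × 0.6007) / 1.418 = 0.9814 / 1.418 = 0.6921 d.
L(t_c) = L₀ e^(−k_d t_c) = 23.1 × 0.7519 = 17.37 mg/L, and at the critical point k_r D_c = k_d L, so D_c = (0.412/1.83) × 17.37 = 3.910 mg/L.
Minimum DO = C_s − D_c = 10.3 − 3.910 = 6.390 mg/L.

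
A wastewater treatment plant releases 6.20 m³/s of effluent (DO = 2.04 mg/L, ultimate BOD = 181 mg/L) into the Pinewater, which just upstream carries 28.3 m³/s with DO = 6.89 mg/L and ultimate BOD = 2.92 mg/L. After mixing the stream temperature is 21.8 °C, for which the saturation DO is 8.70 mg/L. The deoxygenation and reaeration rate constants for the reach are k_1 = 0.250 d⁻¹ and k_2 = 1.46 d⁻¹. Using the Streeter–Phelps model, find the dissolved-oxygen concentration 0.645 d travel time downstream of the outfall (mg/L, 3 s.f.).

DO ≈ 4.33 mg/L

Mixed DO = (28.3×6.89 + 6.20×2.04)/(28.3+6.20) = 207.6/34.50 = 6.018 mg/L.
Mixed L₀ = (28.3×2.92 + 6.20×181)/(34.50) = 1205/34.50 = 34.92 mg/L.
Initial deficit D₀ = C_s − DO₀ = 8.70 − 6.018 = 2.682 mg/L.
D(0.645) = [0.250×34.92/(1.46−0.250)](e^(−0.250×0.645) − e^(−1.46×0.645)) + 2.682 e^(−1.46×0.645)
= 7.215 × (0.8511 − 0.3900) + 2.682 × 0.3900 = 4.373 mg/L.
DO = 8.70 − 4.373 = 4.327 mg/L.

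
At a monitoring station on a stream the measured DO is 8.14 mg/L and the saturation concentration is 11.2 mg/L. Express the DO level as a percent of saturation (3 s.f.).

% saturation = C/C_s × 100 = 8.14/11.2 × 100 = 72.7 %.

72.7 % saturation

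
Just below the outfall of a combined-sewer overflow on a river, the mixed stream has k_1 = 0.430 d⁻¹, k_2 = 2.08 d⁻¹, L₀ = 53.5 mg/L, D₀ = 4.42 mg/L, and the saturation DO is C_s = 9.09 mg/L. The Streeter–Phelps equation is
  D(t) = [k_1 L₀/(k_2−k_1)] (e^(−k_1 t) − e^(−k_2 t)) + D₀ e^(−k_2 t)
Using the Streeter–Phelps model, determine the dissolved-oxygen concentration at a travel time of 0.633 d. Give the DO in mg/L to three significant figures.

k_1 L₀/(k_2−k_1) = 0.430×53.5/(2.08−0.430) = 23.00/1.650 = 13.94 mg/L.
e^(−k_1 t) = e^(−0.430×0.6330) = 0.7617; e^(−k_2 t) = e^(−2.08×0.6330) = 0.2680.
D = 13.94 × (0.7617 − 0.2680) + 4.42 × 0.2680 = 6.883 + 1.185 = 8.068 mg/L.
DO = C_s − D = 9.09 − 8.068 = 1.022 mg/L.

DO ≈ 1.02 mg/L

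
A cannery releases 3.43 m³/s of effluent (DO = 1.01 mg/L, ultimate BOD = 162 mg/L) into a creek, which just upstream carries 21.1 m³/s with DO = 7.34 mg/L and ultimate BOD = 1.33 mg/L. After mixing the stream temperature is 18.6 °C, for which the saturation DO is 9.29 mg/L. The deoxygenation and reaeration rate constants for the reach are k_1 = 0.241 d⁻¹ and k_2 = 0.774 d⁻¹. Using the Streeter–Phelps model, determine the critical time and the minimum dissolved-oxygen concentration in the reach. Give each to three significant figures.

t_c ≈ 1.62 d; minimum DO ≈ 4.27 mg/L

Mixed DO = (21.1×7.34 + 3.43×1.01)/(21.1+3.43) = 158.3/24.53 = 6.455 mg/L.
Mixed L₀ = (21.1×1.33 + 3.43×162)/(24.53) = 583.7/24.53 = 23.80 mg/L.
Initial deficit D₀ = C_s − DO₀ = 9.29 − 6.455 = 2.835 mg/L.
t_c = (1/0.5330) ln[(0.774/0.241)(1 − 2.835×0.5330/(0.241×23.80))] = 1.876 × ln(2.365) = 1.615 d.
D_c = (0.241/0.774) × 23.80 × e^(−0.241×1.615) = 0.3114 × 23.80 × 0.6775 = 5.020 mg/L.
Minimum DO = 9.29 − 5.020 = 4.270 mg/L.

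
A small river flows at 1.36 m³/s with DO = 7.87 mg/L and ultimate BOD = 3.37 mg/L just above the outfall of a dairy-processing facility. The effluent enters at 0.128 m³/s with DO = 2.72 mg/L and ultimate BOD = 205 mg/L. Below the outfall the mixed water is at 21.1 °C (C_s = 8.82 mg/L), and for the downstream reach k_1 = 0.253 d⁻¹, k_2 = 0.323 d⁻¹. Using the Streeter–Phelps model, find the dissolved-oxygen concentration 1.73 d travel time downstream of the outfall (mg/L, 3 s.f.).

DO ≈ 2.51 mg/L

Mixed DO = (1.36×7.87 + 0.128×2.72)/(1.36+0.128) = 11.05/1.488 = 7.427 mg/L.
Mixed L₀ = (1.36×3.37 + 0.128×205)/(1.488) = 30.82/1.488 = 20.71 mg/L.
Initial deficit D₀ = C_s − DO₀ = 8.82 − 7.427 = 1.393 mg/L.
D(1.73) = [0.253×20.71/(0.323−0.253)](e^(−0.253×1.73) − e^(−0.323×1.73)) + 1.393 e^(−0.323×1.73)
= 74.87 × (0.6455 − 0.5719) + 1.393 × 0.5719 = 6.309 mg/L.
DO = 8.82 − 6.309 = 2.511 mg/L.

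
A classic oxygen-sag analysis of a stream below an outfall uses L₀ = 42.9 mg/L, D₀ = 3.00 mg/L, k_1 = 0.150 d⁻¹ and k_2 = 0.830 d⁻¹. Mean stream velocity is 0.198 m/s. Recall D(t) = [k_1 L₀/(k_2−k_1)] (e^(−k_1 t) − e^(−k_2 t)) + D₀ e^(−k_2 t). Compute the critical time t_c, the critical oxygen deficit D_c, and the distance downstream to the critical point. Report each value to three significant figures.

With k_2/k_1 = 5.533 and 1 − D₀(k_2−k_1)/(k_1 L₀) = 0.6830,
t_c = ln(5.533 × 0.6830) / (0.830 − 0.150) = ln(3.779) / 0.6800 = 1.330/0.6800 = 1.955 d.
L(t_c) = L₀ e^(−k_1 t_c) = 42.9 × 0.7458 = 32.00 mg/L, and at the critical point k_2 D_c = k_1 L, so D_c = (0.150/0.830) × 32.00 = 5.782 mg/L.
x_c = v t_c = 0.198 m/s × 1.955 d × 86400 s/d = 33450 m ≈ 33.4 km.

t_c ≈ 1.96 d; D_c ≈ 5.78 mg/L; x_c ≈ 33.4 km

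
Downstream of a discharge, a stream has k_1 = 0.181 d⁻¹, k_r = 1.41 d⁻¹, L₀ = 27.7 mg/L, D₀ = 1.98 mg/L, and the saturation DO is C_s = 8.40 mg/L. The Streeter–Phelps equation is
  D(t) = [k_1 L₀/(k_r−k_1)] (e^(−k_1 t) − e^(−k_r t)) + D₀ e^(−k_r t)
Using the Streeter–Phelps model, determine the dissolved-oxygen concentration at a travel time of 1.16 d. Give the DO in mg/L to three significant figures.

DO ≈ 5.50 mg/L

k_1 L₀/(k_r−k_1) = 0.181×27.7/(1.41−0.181) = 5.014/1.229 = 4.079 mg/L.
e^(−k_1 t) = e^(−0.181×1.160) = 0.8106; e^(−k_r t) = e^(−1.41×1.160) = 0.1948.
D = 4.079 × (0.8106 − 0.1948) + 1.98 × 0.1948 = 2.512 + 0.3858 = 2.898 mg/L.
DO = C_s − D = 8.40 − 2.898 = 5.502 mg/L.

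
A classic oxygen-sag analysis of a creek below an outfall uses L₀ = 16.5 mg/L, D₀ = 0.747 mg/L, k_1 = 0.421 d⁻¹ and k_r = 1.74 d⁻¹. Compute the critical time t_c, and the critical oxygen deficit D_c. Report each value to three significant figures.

t_c = [1/(k_r−k_1)] ln[(k_r/k_1)(1 − D₀(k_r−k_1)/(k_1 L₀))]
= [1/(1.74−0.421)] ln[(1.74/0.421)(1 − 0.747×1.319/(0.421×16.5))]
= (1/1.319) ln[4.133 × 0.8582] = 0.7582 × ln(3.547) = 0.7582 × 1.266 = 0.9599 d.
L(t_c) = L₀ e^(−k_1 t_c) = 16.5 × 0.6676 = 11.02 mg/L, and at the critical point k_r D_c = k_1 L, so D_c = (0.421/1.74) × 11.02 = 2.665 mg/L.

t_c ≈ 0.960 d; D_c ≈ 2.67 mg/L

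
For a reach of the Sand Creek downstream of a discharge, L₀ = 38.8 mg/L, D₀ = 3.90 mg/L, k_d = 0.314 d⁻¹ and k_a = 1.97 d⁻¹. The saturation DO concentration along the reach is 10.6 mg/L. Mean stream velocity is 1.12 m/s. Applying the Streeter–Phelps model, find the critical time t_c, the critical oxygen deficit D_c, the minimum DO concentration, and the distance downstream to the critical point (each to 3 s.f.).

t_c ≈ 0.653 d; D_c ≈ 5.04 mg/L; min DO ≈ 5.56 mg/L; x_c ≈ 63.2 km

With k_a/k_d = 6.274 and 1 − D₀(k_a−k_d)/(k_d L₀) = 0.4699,
t_c = ln(6.274 × 0.4699) / (1.97 − 0.314) = ln(2.948) / 1.656 = 1.081/1.656 = 0.6529 d.
L(t_c) = L₀ e^(−k_d t_c) = 38.8 × 0.8146 = 31.61 mg/L, and at the critical point k_a D_c = k_d L, so D_c = (0.314/1.97) × 31.61 = 5.038 mg/L.
Minimum DO = C_s − D_c = 10.6 − 5.038 = 5.562 mg/L.
x_c = v t_c = 1.12 m/s × 0.6529 d × 86400 s/d = 63180 m ≈ 63.2 km.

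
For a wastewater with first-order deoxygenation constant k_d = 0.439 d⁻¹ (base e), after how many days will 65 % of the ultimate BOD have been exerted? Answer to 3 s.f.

t ≈ 2.39 d

y/L₀ = 1 − e^(−k_d t) = 0.65 ⇒ e^(−k_d t) = 0.350
t = −ln(0.350) / 0.439 = 1.050 / 0.439 = 2.391 d.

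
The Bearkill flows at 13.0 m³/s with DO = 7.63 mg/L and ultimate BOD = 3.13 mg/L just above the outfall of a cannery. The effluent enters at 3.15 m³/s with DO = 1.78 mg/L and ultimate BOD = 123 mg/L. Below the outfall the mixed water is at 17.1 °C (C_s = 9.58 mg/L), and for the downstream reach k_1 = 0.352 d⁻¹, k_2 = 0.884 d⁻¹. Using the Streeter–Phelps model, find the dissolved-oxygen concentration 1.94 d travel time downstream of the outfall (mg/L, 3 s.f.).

Mixed DO = (13.0×7.63 + 3.15×1.78)/(13.0+3.15) = 104.8/16.15 = 6.489 mg/L.
Mixed L₀ = (13.0×3.13 + 3.15×123)/(16.15) = 428.1/16.15 = 26.51 mg/L.
Initial deficit D₀ = C_s − DO₀ = 9.58 − 6.489 = 3.091 mg/L.
D(1.94) = [0.352×26.51/(0.884−0.352)](e^(−0.352×1.94) − e^(−0.884×1.94)) + 3.091 e^(−0.884×1.94)
= 17.54 × (0.5052 − 0.1800) + 3.091 × 0.1800 = 6.260 mg/L.
DO = 9.58 − 6.260 = 3.320 mg/L.

DO ≈ 3.32 mg/L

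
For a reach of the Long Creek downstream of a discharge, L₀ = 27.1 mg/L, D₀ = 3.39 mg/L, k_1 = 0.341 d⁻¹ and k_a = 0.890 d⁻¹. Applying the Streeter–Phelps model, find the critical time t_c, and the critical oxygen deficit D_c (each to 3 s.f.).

t_c = [1/(k_a−k_1)] ln[(k_a/k_1)(1 − D₀(k_a−k_1)/(k_1 L₀))]
= [1/(0.890−0.341)] ln[(0.890/0.341)(1 − 3.39×0.5490/(0.341×27.1))]
= (1/0.5490) ln[2.610 × 0.7986] = 1.821 × ln(2.084) = 1.821 × 0.7345 = 1.338 d.
L(t_c) = L₀ e^(−k_1 t_c) = 27.1 × 0.6337 = 17.17 mg/L, and at the critical point k_a D_c = k_1 L, so D_c = (0.341/0.890) × 17.17 = 6.580 mg/L.

t_c ≈ 1.34 d; D_c ≈ 6.58 mg/L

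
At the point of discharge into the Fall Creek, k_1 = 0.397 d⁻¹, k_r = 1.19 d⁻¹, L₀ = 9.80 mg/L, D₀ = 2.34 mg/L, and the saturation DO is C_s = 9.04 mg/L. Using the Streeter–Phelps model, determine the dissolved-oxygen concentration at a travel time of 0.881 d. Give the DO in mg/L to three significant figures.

DO ≈ 6.48 mg/L

k_1 L₀/(k_r−k_1) = 0.397×9.80/(1.19−0.397) = 3.891/0.7930 = 4.906 mg/L.
e^(−k_1 t) = e^(−0.397×0.8810) = 0.7049; e^(−k_r t) = e^(−1.19×0.8810) = 0.3505.
D = 4.906 × (0.7049 − 0.3505) + 2.34 × 0.3505 = 1.739 + 0.8202 = 2.559 mg/L.
DO = C_s − D = 9.04 − 2.559 = 6.481 mg/L.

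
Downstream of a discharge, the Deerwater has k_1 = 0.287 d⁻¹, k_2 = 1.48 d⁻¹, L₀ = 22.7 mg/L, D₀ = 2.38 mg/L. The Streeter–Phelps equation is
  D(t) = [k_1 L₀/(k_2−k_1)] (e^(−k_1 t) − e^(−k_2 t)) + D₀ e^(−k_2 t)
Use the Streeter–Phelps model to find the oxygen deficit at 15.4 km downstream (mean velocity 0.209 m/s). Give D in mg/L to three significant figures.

D ≈ 3.40 mg/L

Travel time t = x/v = 15.4 km / (0.209 m/s) = 15400 m / 0.209 m/s = 73680 s = 0.8528 d.
k_1 L₀/(k_2−k_1) = 0.287×22.7/(1.48−0.287) = 6.515/1.193 = 5.461 mg/L.
e^(−k_1 t) = e^(−0.287×0.8528) = 0.7829; e^(−k_2 t) = e^(−1.48×0.8528) = 0.2830.
D = 5.461 × (0.7829 − 0.2830) + 2.38 × 0.2830 = 2.730 + 0.6736 = 3.403 mg/L.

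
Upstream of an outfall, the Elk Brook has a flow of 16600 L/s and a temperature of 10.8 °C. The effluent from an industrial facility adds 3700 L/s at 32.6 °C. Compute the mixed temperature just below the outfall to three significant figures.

14.8 °C

Flow-weighted mixing: C = (Q_r C_r + Q_w C_w)/(Q_r + Q_w)
= (16600×10.8 + 3700×32.6)/(16600 + 3700) = 299900/20300 = 14.77 °C.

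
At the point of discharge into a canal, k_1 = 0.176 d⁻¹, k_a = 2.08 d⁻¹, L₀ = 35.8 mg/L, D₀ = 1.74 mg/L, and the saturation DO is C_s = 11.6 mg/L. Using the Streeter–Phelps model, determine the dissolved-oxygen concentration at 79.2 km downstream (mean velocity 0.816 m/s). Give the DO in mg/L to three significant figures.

Travel time t = x/v = 79.2 km / (0.816 m/s) = 79200 m / 0.816 m/s = 97060 s = 1.123 d.
k_1 L₀/(k_a−k_1) = 0.176×35.8/(2.08−0.176) = 6.301/1.904 = 3.309 mg/L.
e^(−k_1 t) = e^(−0.176×1.123) = 0.8206; e^(−k_a t) = e^(−2.08×1.123) = 0.09666.
D = 3.309 × (0.8206 − 0.09666) + 1.74 × 0.09666 = 2.396 + 0.1682 = 2.564 mg/L.
DO = C_s − D = 11.6 − 2.564 = 9.036 mg/L.

DO ≈ 9.04 mg/L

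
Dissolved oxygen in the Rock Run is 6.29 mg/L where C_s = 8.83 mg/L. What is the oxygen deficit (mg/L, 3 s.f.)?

D ≈ 2.54 mg/L

D = C_s − C = 8.83 − 6.29 = 2.54 mg/L.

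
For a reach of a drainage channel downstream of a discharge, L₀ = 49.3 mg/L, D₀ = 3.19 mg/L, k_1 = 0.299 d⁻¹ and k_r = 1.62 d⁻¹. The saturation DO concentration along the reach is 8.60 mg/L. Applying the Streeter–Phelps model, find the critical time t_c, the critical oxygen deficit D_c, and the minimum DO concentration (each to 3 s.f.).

t_c ≈ 1.02 d; D_c ≈ 6.70 mg/L; min DO ≈ 1.90 mg/L

t_c = [1/(k_r−k_1)] ln[(k_r/k_1)(1 − D₀(k_r−k_1)/(k_1 L₀))]
= [1/(1.62−0.299)] ln[(1.62/0.299)(1 − 3.19×1.321/(0.299×49.3))]
= (1/1.321) ln[5.418 × 0.7141] = 0.7570 × ln(3.869) = 0.7570 × 1.353 = 1.024 d.
L(t_c) = L₀ e^(−k_1 t_c) = 49.3 × 0.7362 = 36.29 mg/L, and at the critical point k_r D_c = k_1 L, so D_c = (0.299/1.62) × 36.29 = 6.699 mg/L.
Minimum DO = C_s − D_c = 8.60 − 6.699 = 1.901 mg/L.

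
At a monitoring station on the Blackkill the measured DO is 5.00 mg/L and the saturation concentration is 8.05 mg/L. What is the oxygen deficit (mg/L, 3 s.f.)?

D = C_s − C = 8.05 − 5.00 = 3.05 mg/L.

D ≈ 3.05 mg/L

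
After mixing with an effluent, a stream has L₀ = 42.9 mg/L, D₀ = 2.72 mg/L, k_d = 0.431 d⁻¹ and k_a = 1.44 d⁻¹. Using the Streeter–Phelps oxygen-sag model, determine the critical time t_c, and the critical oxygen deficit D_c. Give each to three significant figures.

t_c ≈ 1.04 d; D_c ≈ 8.21 mg/L

t_c = [1/(k_a−k_d)] ln[(k_a/k_d)(1 − D₀(k_a−k_d)/(k_d L₀))]
= [1/(1.44−0.431)] ln[(1.44/0.431)(1 − 2.72×1.009/(0.431×42.9))]
= (1/1.009) ln[3.341 × 0.8516] = 0.9911 × ln(2.845) = 0.9911 × 1.046 = 1.036 d.
D_c = (k_d/k_a) L₀ e^(−k_d t_c) = (0.431/1.44) × 42.9 × e^(−0.431×1.036) = 0.2993 × 42.9 × 0.6398 = 8.215 mg/L.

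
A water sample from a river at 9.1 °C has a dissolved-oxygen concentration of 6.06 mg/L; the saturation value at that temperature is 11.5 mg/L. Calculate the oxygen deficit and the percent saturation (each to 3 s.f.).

D ≈ 5.44 mg/L; 52.7 % saturation

D = C_s − C = 11.5 − 6.06 = 5.44 mg/L.
% saturation = 6.06/11.5 × 100 = 52.7 %.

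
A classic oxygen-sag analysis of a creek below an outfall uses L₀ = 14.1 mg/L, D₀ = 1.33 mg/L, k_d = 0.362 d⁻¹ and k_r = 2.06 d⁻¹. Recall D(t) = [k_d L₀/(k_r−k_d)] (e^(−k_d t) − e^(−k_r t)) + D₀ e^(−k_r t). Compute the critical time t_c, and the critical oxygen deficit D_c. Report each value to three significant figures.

At the critical point dD/dt = 0, so k_d L₀ e^(−k_d t) = k_r D. Substituting D(t) from the Streeter–Phelps equation and solving for t gives
t_c = ln[(k_r/k_d)(1 − D₀(k_r−k_d)/(k_d L₀))] / (k_r−k_d).
Here k_r−k_d = 1.698 d⁻¹ and 1 − D₀(k_r−k_d)/(k_d L₀) = 1 − 1.33×1.698/(0.362×14.1) = 0.5576, so
t_c = ln(5.691 × 0.5576) / 1.698 = 1.155 / 1.698 = 0.6800 d.
D_c = (k_d/k_r) L₀ e^(−k_d t_c) = (0.362/2.06) × 14.1 × e^(−0.362×0.6800) = 0.1757 × 14.1 × 0.7818 = 1.937 mg/L.

t_c ≈ 0.680 d; D_c ≈ 1.94 mg/L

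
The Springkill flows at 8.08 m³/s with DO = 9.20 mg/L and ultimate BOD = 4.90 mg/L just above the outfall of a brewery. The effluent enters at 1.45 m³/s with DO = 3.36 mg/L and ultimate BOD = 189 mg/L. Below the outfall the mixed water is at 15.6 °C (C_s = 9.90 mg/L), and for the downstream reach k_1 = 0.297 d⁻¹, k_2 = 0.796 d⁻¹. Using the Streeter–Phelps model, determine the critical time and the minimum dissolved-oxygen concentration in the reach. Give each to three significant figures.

t_c ≈ 1.81 d; minimum DO ≈ 2.72 mg/L

Mixed DO = (8.08×9.20 + 1.45×3.36)/(8.08+1.45) = 79.21/9.530 = 8.311 mg/L.
Mixed L₀ = (8.08×4.90 + 1.45×189)/(9.530) = 313.6/9.530 = 32.91 mg/L.
Initial deficit D₀ = C_s − DO₀ = 9.90 − 8.311 = 1.589 mg/L.
t_c = (1/0.4990) ln[(0.796/0.297)(1 − 1.589×0.4990/(0.297×32.91))] = 2.004 × ln(2.463) = 1.806 d.
D_c = (0.297/0.796) × 32.91 × e^(−0.297×1.806) = 0.3731 × 32.91 × 0.5848 = 7.181 mg/L.
Minimum DO = 9.90 − 7.181 = 2.719 mg/L.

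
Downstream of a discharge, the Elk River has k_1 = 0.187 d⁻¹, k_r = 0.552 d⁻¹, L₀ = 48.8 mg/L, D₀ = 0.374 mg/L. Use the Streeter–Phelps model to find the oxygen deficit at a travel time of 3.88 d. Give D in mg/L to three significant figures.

k_1 L₀/(k_r−k_1) = 0.187×48.8/(0.552−0.187) = 9.126/0.3650 = 25.00 mg/L.
e^(−k_1 t) = e^(−0.187×3.880) = 0.4841; e^(−k_r t) = e^(−0.552×3.880) = 0.1174.
D = 25.00 × (0.4841 − 0.1174) + 0.374 × 0.1174 = 9.166 + 0.04393 = 9.210 mg/L.

D ≈ 9.21 mg/L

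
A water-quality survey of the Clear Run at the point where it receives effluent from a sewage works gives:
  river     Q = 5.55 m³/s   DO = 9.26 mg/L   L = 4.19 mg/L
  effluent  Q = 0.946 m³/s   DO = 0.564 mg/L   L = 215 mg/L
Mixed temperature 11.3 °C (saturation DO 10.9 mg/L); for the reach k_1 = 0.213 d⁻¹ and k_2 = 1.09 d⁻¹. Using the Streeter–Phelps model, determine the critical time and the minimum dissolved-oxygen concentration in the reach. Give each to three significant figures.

t_c ≈ 1.38 d; minimum DO ≈ 5.82 mg/L

Mixed DO = (5.55×9.26 + 0.946×0.564)/(5.55+0.946) = 51.93/6.496 = 7.994 mg/L.
Mixed L₀ = (5.55×4.19 + 0.946×215)/(6.496) = 226.6/6.496 = 34.89 mg/L.
Initial deficit D₀ = C_s − DO₀ = 10.9 − 7.994 = 2.906 mg/L.
t_c = (1/0.8770) ln[(1.09/0.213)(1 − 2.906×0.8770/(0.213×34.89))] = 1.140 × ln(3.362) = 1.383 d.
D_c = (0.213/1.09) × 34.89 × e^(−0.213×1.383) = 0.1954 × 34.89 × 0.7449 = 5.079 mg/L.
Minimum DO = 10.9 − 5.079 = 5.821 mg/L.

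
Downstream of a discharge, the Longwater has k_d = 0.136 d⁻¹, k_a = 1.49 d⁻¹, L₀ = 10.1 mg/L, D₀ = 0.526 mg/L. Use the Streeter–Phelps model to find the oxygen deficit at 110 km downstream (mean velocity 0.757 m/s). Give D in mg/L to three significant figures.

Travel time t = x/v = 110 km / (0.757 m/s) = 110000 m / 0.757 m/s = 145300 s = 1.682 d.
k_d L₀/(k_a−k_d) = 0.136×10.1/(1.49−0.136) = 1.374/1.354 = 1.014 mg/L.
e^(−k_d t) = e^(−0.136×1.682) = 0.7955; e^(−k_a t) = e^(−1.49×1.682) = 0.08160.
D = 1.014 × (0.7955 − 0.08160) + 0.526 × 0.08160 = 0.7243 + 0.04292 = 0.7672 mg/L.

D ≈ 0.767 mg/L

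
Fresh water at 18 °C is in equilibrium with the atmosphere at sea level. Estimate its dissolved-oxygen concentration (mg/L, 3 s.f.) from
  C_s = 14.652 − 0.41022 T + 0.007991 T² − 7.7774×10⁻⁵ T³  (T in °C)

C_s = 14.652 − 0.41022×18 + 0.007991×18² − 7.7774×10⁻⁵×18³ = 9.404 mg/L.

C_s ≈ 9.40 mg/L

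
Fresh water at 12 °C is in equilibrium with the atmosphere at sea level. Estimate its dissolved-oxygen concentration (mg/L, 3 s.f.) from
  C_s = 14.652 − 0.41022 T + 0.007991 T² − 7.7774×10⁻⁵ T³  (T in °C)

C_s ≈ 10.7 mg/L

C_s = 14.652 − 0.41022×12 + 0.007991×12² − 7.7774×10⁻⁵×12³ = 10.75 mg/L.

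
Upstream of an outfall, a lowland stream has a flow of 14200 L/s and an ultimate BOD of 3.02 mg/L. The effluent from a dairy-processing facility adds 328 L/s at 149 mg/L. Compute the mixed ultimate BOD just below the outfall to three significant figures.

6.32 mg/L

Flow-weighted mixing: C = (Q_r C_r + Q_w C_w)/(Q_r + Q_w)
= (14200×3.02 + 328×149)/(14200 + 328) = 91760/14530 = 6.316 mg/L.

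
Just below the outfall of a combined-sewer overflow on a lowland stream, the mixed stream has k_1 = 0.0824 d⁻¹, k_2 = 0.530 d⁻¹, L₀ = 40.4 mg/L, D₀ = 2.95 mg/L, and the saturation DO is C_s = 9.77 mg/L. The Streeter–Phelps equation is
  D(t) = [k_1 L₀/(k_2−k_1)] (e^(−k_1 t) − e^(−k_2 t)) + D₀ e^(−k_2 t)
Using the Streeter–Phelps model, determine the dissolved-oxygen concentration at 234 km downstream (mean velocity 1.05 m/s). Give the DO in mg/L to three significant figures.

Travel time t = x/v = 234 km / (1.05 m/s) = 234000 m / 1.05 m/s = 222900 s = 2.579 d.
k_1 L₀/(k_2−k_1) = 0.0824×40.4/(0.530−0.0824) = 3.329/0.4476 = 7.437 mg/L.
e^(−k_1 t) = e^(−0.0824×2.579) = 0.8085; e^(−k_2 t) = e^(−0.530×2.579) = 0.2549.
D = 7.437 × (0.8085 − 0.2549) + 2.95 × 0.2549 = 4.118 + 0.7518 = 4.870 mg/L.
DO = C_s − D = 9.77 − 4.870 = 4.900 mg/L.

DO ≈ 4.90 mg/L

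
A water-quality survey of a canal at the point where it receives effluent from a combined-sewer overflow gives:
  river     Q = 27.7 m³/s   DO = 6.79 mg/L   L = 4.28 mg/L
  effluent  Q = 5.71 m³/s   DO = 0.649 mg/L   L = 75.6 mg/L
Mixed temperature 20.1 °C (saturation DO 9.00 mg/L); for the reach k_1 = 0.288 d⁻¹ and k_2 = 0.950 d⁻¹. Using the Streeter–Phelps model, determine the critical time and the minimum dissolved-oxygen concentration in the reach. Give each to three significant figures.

t_c ≈ 0.886 d; minimum DO ≈ 5.13 mg/L

Mixed DO = (27.7×6.79 + 5.71×0.649)/(27.7+5.71) = 191.8/33.41 = 5.740 mg/L.
Mixed L₀ = (27.7×4.28 + 5.71×75.6)/(33.41) = 550.2/33.41 = 16.47 mg/L.
Initial deficit D₀ = C_s − DO₀ = 9.00 − 5.740 = 3.260 mg/L.
t_c = (1/0.6620) ln[(0.950/0.288)(1 − 3.260×0.6620/(0.288×16.47))] = 1.511 × ln(1.798) = 0.8862 d.
D_c = (0.288/0.950) × 16.47 × e^(−0.288×0.8862) = 0.3032 × 16.47 × 0.7747 = 3.868 mg/L.
Minimum DO = 9.00 − 3.868 = 5.132 mg/L.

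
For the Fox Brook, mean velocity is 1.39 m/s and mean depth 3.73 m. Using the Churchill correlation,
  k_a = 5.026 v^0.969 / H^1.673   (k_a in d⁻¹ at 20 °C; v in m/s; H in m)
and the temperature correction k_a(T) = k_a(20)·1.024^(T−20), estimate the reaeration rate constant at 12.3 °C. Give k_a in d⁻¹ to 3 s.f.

k_a ≈ 0.637 d⁻¹

k_a(20) = 5.026 × 1.39^0.969 / 3.73^1.673 = 5.026 × 1.376 / 9.046 = 0.7644 d⁻¹.
k_a(12.3) = 0.7644 × 1.024^(12.3−20) = 0.7644 × 0.8331 = 0.6368 d⁻¹.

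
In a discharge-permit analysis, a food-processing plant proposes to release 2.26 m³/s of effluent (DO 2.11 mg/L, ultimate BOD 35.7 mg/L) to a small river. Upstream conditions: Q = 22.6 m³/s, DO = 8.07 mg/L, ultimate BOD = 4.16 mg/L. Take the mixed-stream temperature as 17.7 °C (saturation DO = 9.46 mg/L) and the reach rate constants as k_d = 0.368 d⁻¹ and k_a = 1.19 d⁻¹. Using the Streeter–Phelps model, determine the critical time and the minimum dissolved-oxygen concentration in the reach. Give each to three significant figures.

t_c ≈ 0.270 d; minimum DO ≈ 7.49 mg/L

Mixed DO = (22.6×8.07 + 2.26×2.11)/(22.6+2.26) = 187.2/24.86 = 7.528 mg/L.
Mixed L₀ = (22.6×4.16 + 2.26×35.7)/(24.86) = 174.7/24.86 = 7.027 mg/L.
Initial deficit D₀ = C_s − DO₀ = 9.46 − 7.528 = 1.932 mg/L.
t_c = (1/0.8220) ln[(1.19/0.368)(1 − 1.932×0.8220/(0.368×7.027))] = 1.217 × ln(1.248) = 0.2696 d.
D_c = (0.368/1.19) × 7.027 × e^(−0.368×0.2696) = 0.3092 × 7.027 × 0.9056 = 1.968 mg/L.
Minimum DO = 9.46 − 1.968 = 7.492 mg/L.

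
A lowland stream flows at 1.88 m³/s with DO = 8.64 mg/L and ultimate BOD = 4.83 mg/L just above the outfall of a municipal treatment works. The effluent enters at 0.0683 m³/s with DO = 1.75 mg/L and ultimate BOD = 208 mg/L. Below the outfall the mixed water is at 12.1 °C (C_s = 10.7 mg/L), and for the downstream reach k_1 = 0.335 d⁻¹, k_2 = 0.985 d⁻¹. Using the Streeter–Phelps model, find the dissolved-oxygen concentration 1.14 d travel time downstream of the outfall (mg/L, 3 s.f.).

Mixed DO = (1.88×8.64 + 0.0683×1.75)/(1.88+0.0683) = 16.36/1.948 = 8.398 mg/L.
Mixed L₀ = (1.88×4.83 + 0.0683×208)/(1.948) = 23.29/1.948 = 11.95 mg/L.
Initial deficit D₀ = C_s − DO₀ = 10.7 − 8.398 = 2.302 mg/L.
D(1.14) = [0.335×11.95/(0.985−0.335)](e^(−0.335×1.14) − e^(−0.985×1.14)) + 2.302 e^(−0.985×1.14)
= 6.160 × (0.6826 − 0.3253) + 2.302 × 0.3253 = 2.949 mg/L.
DO = 10.7 − 2.949 = 7.751 mg/L.

DO ≈ 7.75 mg/L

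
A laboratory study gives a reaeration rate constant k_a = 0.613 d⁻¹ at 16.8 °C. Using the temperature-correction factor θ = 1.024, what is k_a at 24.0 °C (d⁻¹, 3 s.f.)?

k_a ≈ 0.727 d⁻¹

k_a(T₂) = k_a(T₁) · θ^(T₂−T₁) = 0.613 × 1.024^(24.0−16.8)
= 0.613 × 1.024^7.20 = 0.613 × 1.186 = 0.7271 d⁻¹.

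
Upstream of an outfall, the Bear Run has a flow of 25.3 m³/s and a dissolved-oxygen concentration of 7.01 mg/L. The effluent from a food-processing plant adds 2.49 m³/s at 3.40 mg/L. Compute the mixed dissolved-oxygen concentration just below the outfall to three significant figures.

Flow-weighted mixing: C = (Q_r C_r + Q_w C_w)/(Q_r + Q_w)
= (25.3×7.01 + 2.49×3.40)/(25.3 + 2.49) = 185.8/27.79 = 6.687 mg/L.

6.69 mg/L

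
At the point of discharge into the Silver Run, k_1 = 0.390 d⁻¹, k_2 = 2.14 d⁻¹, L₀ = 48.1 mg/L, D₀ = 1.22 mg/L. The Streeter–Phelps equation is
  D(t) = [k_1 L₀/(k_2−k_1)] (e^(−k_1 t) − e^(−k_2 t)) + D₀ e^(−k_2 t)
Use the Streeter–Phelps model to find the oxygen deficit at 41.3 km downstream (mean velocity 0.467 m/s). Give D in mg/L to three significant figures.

D ≈ 6.13 mg/L

Travel time t = x/v = 41.3 km / (0.467 m/s) = 41300 m / 0.467 m/s = 88440 s = 1.024 d.
k_1 L₀/(k_2−k_1) = 0.390×48.1/(2.14−0.390) = 18.76/1.750 = 10.72 mg/L.
e^(−k_1 t) = e^(−0.390×1.024) = 0.6709; e^(−k_2 t) = e^(−2.14×1.024) = 0.1119.
D = 10.72 × (0.6709 − 0.1119) + 1.22 × 0.1119 = 5.992 + 0.1365 = 6.129 mg/L.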